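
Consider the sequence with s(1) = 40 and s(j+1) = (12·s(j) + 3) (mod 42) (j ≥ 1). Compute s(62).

s(1) = 40,  s(2) = 21,  s(3) = 3,  s(4) = 39,  s(5) = 9,  s(6) = 27,  s(7) = 33,  s(8) = 21.
Since s(8) = s(2) = 21, the sequence is eventually periodic: after a pre-period of length 1 it cycles with period 6.
For j ≥ 2, s(j) depends only on (j - 2) mod 6. (62 - 2) mod 6 = 0, so s(62) = s(2) = 21.

21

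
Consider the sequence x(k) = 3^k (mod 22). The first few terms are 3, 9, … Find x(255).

x(1) = 3; x(2) = 9; x(3) = 5; x(4) = 15; x(5) = 1; x(6) = 3.
Since x(6) = x(1) = 3, the sequence is periodic with period 5.
(255 - 1) mod 5 = 4, so x(255) = x(5) = 1.

1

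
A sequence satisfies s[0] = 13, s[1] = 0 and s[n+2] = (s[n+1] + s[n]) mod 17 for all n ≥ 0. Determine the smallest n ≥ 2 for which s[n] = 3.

14

s[0] = 13, s[1] = 0, s[2] = 13, s[3] = 13, s[4] = 9, s[5] = 5, s[6] = 14, s[7] = 2, s[8] = 16, s[9] = 1, s[10] = 0, s[11] = 1, s[12] = 1, s[13] = 2, s[14] = 3, s[15] = 5, s[16] = 8, s[17] = 13, s[18] = 4, s[19] = 0, s[20] = 4, s[21] = 4, s[22] = 8, s[23] = 12, s[24] = 3, s[25] = 15, s[26] = 1, s[27] = 16, s[28] = 0, s[29] = 16, s[30] = 16, s[31] = 15, s[32] = 14, s[33] = 12, s[34] = 9, s[35] = 4, s[36] = 13, s[37] = 0.
Since (s[36], s[37]) = (s[0], s[1]) = (13, 0) (two consecutive terms determine the rest), the sequence is periodic with period 36.
The value 3 first appears (with n ≥ 2) at s[14].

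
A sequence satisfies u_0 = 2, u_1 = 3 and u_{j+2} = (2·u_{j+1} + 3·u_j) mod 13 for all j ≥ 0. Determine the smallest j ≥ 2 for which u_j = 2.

6

We have u_0 = 2; u_1 = 3; u_2 = 12; u_3 = 7; u_4 = 11; u_5 = 4; u_6 = 2; u_7 = 3.
The sequence repeats with period 6.
The value 2 next appears (with j ≥ 2) at u_6.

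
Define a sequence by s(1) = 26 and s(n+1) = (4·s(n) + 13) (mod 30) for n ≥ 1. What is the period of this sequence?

6

s(1) = 26,  s(2) = 27,  s(3) = 1,  s(4) = 17,  s(5) = 21,  s(6) = 7,  s(7) = 11,  s(8) = 27.
Since s(8) = s(2) = 27, the sequence is eventually periodic: after a pre-period of length 1 it cycles with period 6.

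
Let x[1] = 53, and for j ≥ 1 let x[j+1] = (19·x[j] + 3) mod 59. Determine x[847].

Listing terms: x[1] = 53; x[2] = 7; x[3] = 18; x[4] = 50; x[5] = 9; x[6] = 56; x[7] = 5; x[8] = 39; x[9] = 36; x[10] = 38; x[11] = 17; x[12] = 31; x[13] = 2; x[14] = 41; x[15] = 15; x[16] = 52; x[17] = 47; x[18] = 11; x[19] = 35; x[20] = 19; x[21] = 10; x[22] = 16; x[23] = 12; x[24] = 54; x[25] = 26; x[26] = 25; x[27] = 6; x[28] = 58; x[29] = 43; x[30] = 53.
Since x[30] = x[1] = 53, the sequence is periodic with period 29.
So x[847] = x[1 + ((847-1) mod 29)] = x[6] = 56.

56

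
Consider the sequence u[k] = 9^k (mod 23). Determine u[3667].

6

u[1] = 9, u[2] = 12, u[3] = 16, u[4] = 6, u[5] = 8, u[6] = 3, u[7] = 4, u[8] = 13, u[9] = 2, u[10] = 18, u[11] = 1, u[12] = 9.
The sequence repeats with period 11.
(3667 - 1) mod 11 = 3, so u[3667] = u[4] = 6.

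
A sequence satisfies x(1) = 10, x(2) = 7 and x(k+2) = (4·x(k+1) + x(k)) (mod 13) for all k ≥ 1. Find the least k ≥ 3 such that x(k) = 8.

6

We have x(1) = 10,  x(2) = 7,  x(3) = 12,  x(4) = 3,  x(5) = 11,  x(6) = 8,  x(7) = 4,  x(8) = 11,  x(9) = 9,  x(10) = 8,  x(11) = 2,  x(12) = 3,  x(13) = 1,  x(14) = 7,  x(15) = 3,  x(16) = 6,  x(17) = 1,  x(18) = 10,  x(19) = 2,  x(20) = 5,  x(21) = 9,  x(22) = 2,  x(23) = 4,  x(24) = 5,  x(25) = 11,  x(26) = 10,  x(27) = 12,  x(28) = 6,  x(29) = 10,  x(30) = 7.
Since (x(29), x(30)) = (x(1), x(2)) = (10, 7) (two consecutive terms determine the rest), the sequence is periodic with period 28.
The value 8 first appears (with k ≥ 3) at x(6).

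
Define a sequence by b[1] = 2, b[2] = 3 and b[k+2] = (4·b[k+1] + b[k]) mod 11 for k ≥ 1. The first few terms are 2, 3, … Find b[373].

Listing terms: b[1] = 2; b[2] = 3; b[3] = 3; b[4] = 4; b[5] = 8; b[6] = 3; b[7] = 9; b[8] = 6; b[9] = 0; b[10] = 6; b[11] = 2; b[12] = 3.
The sequence repeats with period 10.
So b[373] = b[1 + ((373-1) mod 10)] = b[3] = 3.

3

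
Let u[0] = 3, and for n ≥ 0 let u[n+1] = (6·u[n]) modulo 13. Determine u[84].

Computing terms: u[0] = 3; u[1] = 5; u[2] = 4; u[3] = 11; u[4] = 1; u[5] = 6; u[6] = 10; u[7] = 8; u[8] = 9; u[9] = 2; u[10] = 12; u[11] = 7; u[12] = 3.
The sequence repeats with period 12.
So u[84] = u[0 + ((84-0) mod 12)] = u[0] = 3.

3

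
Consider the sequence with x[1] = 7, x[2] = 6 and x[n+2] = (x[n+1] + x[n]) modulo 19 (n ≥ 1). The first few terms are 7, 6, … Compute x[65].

Computing terms: x[1] = 7, x[2] = 6, x[3] = 13, x[4] = 0, x[5] = 13, x[6] = 13, x[7] = 7, x[8] = 1, x[9] = 8, x[10] = 9, x[11] = 17, x[12] = 7, x[13] = 5, x[14] = 12, x[15] = 17, x[16] = 10, x[17] = 8, x[18] = 18, x[19] = 7, x[20] = 6.
Since (x[19], x[20]) = (x[1], x[2]) = (7, 6) (two consecutive terms determine the rest), the sequence is periodic with period 18.
(65 - 1) mod 18 = 10, so x[65] = x[11] = 17.

17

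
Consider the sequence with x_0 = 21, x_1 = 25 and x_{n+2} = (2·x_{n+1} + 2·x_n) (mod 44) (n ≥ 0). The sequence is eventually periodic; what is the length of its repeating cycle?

10

Listing terms: x_0 = 21; x_1 = 25; x_2 = 4; x_3 = 14; x_4 = 36; x_5 = 12; x_6 = 8; x_7 = 40; x_8 = 8; x_9 = 8; x_{10} = 32; x_{11} = 36; x_{12} = 4; x_{13} = 36; x_{14} = 36; x_{15} = 12.
Since (x_{14}, x_{15}) = (x_4, x_5) = (36, 12) (two consecutive terms determine the rest), the sequence is eventually periodic: after a pre-period of length 4 it cycles with period 10.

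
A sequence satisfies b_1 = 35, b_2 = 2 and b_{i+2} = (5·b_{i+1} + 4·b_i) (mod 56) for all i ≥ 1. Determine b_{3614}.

We have b_1 = 35,  b_2 = 2,  b_3 = 38,  b_4 = 30,  b_5 = 22,  b_6 = 6,  b_7 = 6,  b_8 = 54,  b_9 = 14,  b_{10} = 6,  b_{11} = 30,  b_{12} = 6,  b_{13} = 38,  b_{14} = 46,  b_{15} = 46,  b_{16} = 22,  b_{17} = 14,  b_{18} = 46,  b_{19} = 6,  b_{20} = 46,  b_{21} = 30,  b_{22} = 54,  b_{23} = 54,  b_{24} = 38,  b_{25} = 14,  b_{26} = 54,  b_{27} = 46,  b_{28} = 54,  b_{29} = 6,  b_{30} = 22,  b_{31} = 22,  b_{32} = 30,  b_{33} = 14,  b_{34} = 22,  b_{35} = 54,  b_{36} = 22,  b_{37} = 46,  b_{38} = 38,  b_{39} = 38,  b_{40} = 6,  b_{41} = 14,  b_{42} = 38,  b_{43} = 22,  b_{44} = 38,  b_{45} = 54,  b_{46} = 30,  b_{47} = 30,  b_{48} = 46,  b_{49} = 14,  b_{50} = 30,  b_{51} = 38,  b_{52} = 30.
Since (b_{51}, b_{52}) = (b_3, b_4) = (38, 30) (two consecutive terms determine the rest), the sequence is eventually periodic: after a pre-period of length 2 it cycles with period 48.
For i ≥ 3, b_i depends only on (i - 3) mod 48. (3614 - 3) mod 48 = 11, so b_{3614} = b_{14} = 46.

46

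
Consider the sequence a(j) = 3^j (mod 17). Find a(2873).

14

Listing terms: a(0) = 1, a(1) = 3, a(2) = 9, a(3) = 10, a(4) = 13, a(5) = 5, a(6) = 15, a(7) = 11, a(8) = 16, a(9) = 14, a(10) = 8, a(11) = 7, a(12) = 4, a(13) = 12, a(14) = 2, a(15) = 6, a(16) = 1.
The sequence repeats with period 16.
So a(2873) = a(0 + ((2873-0) mod 16)) = a(9) = 14.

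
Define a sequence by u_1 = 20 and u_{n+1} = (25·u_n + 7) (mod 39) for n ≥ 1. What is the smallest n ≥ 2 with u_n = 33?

We have u_1 = 20,  u_2 = 0,  u_3 = 7,  u_4 = 26,  u_5 = 33,  u_6 = 13,  u_7 = 20.
The sequence repeats with period 6.
The value 33 first appears (with n ≥ 2) at u_5.

5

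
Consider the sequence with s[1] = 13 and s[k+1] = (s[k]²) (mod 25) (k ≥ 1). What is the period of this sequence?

4

s[1] = 13, s[2] = 19, s[3] = 11, s[4] = 21, s[5] = 16, s[6] = 6, s[7] = 11.
Since s[7] = s[3] = 11, the sequence is eventually periodic: after a pre-period of length 2 it cycles with period 4.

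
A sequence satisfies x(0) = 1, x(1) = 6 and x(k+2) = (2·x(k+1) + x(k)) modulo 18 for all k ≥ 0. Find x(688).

Computing terms: x(0) = 1; x(1) = 6; x(2) = 13; x(3) = 14; x(4) = 5; x(5) = 6; x(6) = 17; x(7) = 4; x(8) = 7; x(9) = 0; x(10) = 7; x(11) = 14; x(12) = 17; x(13) = 12; x(14) = 5; x(15) = 4; x(16) = 13; x(17) = 12; x(18) = 1; x(19) = 14; x(20) = 11; x(21) = 0; x(22) = 11; x(23) = 4; x(24) = 1; x(25) = 6.
Since (x(24), x(25)) = (x(0), x(1)) = (1, 6) (two consecutive terms determine the rest), the sequence is periodic with period 24.
(688 - 0) mod 24 = 16, so x(688) = x(16) = 13.

13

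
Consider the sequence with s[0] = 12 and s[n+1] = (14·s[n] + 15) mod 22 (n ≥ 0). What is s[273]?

We have s[0] = 12; s[1] = 7; s[2] = 3; s[3] = 13; s[4] = 21; s[5] = 1; s[6] = 7.
Since s[6] = s[1] = 7, the sequence is eventually periodic: after a pre-period of length 1 it cycles with period 5.
For n ≥ 1, s[n] depends only on (n - 1) mod 5. (273 - 1) mod 5 = 2, so s[273] = s[3] = 13.

13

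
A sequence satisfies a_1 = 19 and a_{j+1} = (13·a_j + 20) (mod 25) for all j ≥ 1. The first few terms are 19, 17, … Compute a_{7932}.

13

Listing terms: a_1 = 19,  a_2 = 17,  a_3 = 16,  a_4 = 3,  a_5 = 9,  a_6 = 12,  a_7 = 1,  a_8 = 8,  a_9 = 24,  a_{10} = 7,  a_{11} = 11,  a_{12} = 13,  a_{13} = 14,  a_{14} = 2,  a_{15} = 21,  a_{16} = 18,  a_{17} = 4,  a_{18} = 22,  a_{19} = 6,  a_{20} = 23,  a_{21} = 19.
The sequence repeats with period 20.
(7932 - 1) mod 20 = 11, so a_{7932} = a_{12} = 13.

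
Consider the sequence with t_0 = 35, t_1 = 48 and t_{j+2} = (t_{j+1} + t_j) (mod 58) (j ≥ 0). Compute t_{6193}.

t_0 = 35; t_1 = 48; t_2 = 25; t_3 = 15; t_4 = 40; t_5 = 55; t_6 = 37; t_7 = 34; t_8 = 13; t_9 = 47; t_{10} = 2; t_{11} = 49; t_{12} = 51; t_{13} = 42; t_{14} = 35; t_{15} = 19; t_{16} = 54; t_{17} = 15; t_{18} = 11; t_{19} = 26; t_{20} = 37; t_{21} = 5; t_{22} = 42; t_{23} = 47; t_{24} = 31; t_{25} = 20; t_{26} = 51; t_{27} = 13; t_{28} = 6; t_{29} = 19; t_{30} = 25; t_{31} = 44; t_{32} = 11; t_{33} = 55; t_{34} = 8; t_{35} = 5; t_{36} = 13; t_{37} = 18; t_{38} = 31; t_{39} = 49; t_{40} = 22; t_{41} = 13; t_{42} = 35; t_{43} = 48.
The sequence repeats with period 42.
So t_{6193} = t_{0 + ((6193-0) mod 42)} = t_{19} = 26.

26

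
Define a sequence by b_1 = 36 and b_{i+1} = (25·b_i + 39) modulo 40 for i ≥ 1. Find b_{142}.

Listing terms: b_1 = 36, b_2 = 19, b_3 = 34, b_4 = 9, b_5 = 24, b_6 = 39, b_7 = 14, b_8 = 29, b_9 = 4, b_{10} = 19.
Since b_{10} = b_2 = 19, the sequence is eventually periodic: after a pre-period of length 1 it cycles with period 8.
For i ≥ 2, b_i depends only on (i - 2) mod 8. (142 - 2) mod 8 = 4, so b_{142} = b_6 = 39.

39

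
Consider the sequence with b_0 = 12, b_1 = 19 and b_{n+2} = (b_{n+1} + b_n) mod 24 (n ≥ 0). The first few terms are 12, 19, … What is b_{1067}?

23

b_0 = 12, b_1 = 19, b_2 = 7, b_3 = 2, b_4 = 9, b_5 = 11, b_6 = 20, b_7 = 7, b_8 = 3, b_9 = 10, b_{10} = 13, b_{11} = 23, b_{12} = 12, b_{13} = 11, b_{14} = 23, b_{15} = 10, b_{16} = 9, b_{17} = 19, b_{18} = 4, b_{19} = 23, b_{20} = 3, b_{21} = 2, b_{22} = 5, b_{23} = 7, b_{24} = 12, b_{25} = 19.
The sequence repeats with period 24.
So b_{1067} = b_{0 + ((1067-0) mod 24)} = b_{11} = 23.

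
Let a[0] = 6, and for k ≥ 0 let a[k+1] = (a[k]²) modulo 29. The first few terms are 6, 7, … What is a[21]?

23

a[0] = 6,  a[1] = 7,  a[2] = 20,  a[3] = 23,  a[4] = 7.
Since a[4] = a[1] = 7, the sequence is eventually periodic: after a pre-period of length 1 it cycles with period 3.
For k ≥ 1, a[k] depends only on (k - 1) mod 3. (21 - 1) mod 3 = 2, so a[21] = a[3] = 23.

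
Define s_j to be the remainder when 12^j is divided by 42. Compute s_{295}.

Computing terms: s_0 = 1, s_1 = 12, s_2 = 18, s_3 = 6, s_4 = 30, s_5 = 24, s_6 = 36, s_7 = 12.
Since s_7 = s_1 = 12, the sequence is eventually periodic: after a pre-period of length 1 it cycles with period 6.
For j ≥ 1, s_j depends only on (j - 1) mod 6. (295 - 1) mod 6 = 0, so s_{295} = s_1 = 12.

12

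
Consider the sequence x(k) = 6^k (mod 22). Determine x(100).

Computing terms: x(1) = 6, x(2) = 14, x(3) = 18, x(4) = 20, x(5) = 10, x(6) = 16, x(7) = 8, x(8) = 4, x(9) = 2, x(10) = 12, x(11) = 6.
The sequence repeats with period 10.
So x(100) = x(1 + ((100-1) mod 10)) = x(10) = 12.

12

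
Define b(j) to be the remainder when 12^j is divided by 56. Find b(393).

We have b(1) = 12,  b(2) = 32,  b(3) = 48,  b(4) = 16,  b(5) = 24,  b(6) = 8,  b(7) = 40,  b(8) = 32.
Since b(8) = b(2) = 32, the sequence is eventually periodic: after a pre-period of length 1 it cycles with period 6.
For j ≥ 2, b(j) depends only on (j - 2) mod 6. (393 - 2) mod 6 = 1, so b(393) = b(3) = 48.

48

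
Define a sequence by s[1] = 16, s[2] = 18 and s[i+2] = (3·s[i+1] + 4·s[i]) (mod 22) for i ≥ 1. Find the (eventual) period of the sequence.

Listing terms: s[1] = 16; s[2] = 18; s[3] = 8; s[4] = 8; s[5] = 12; s[6] = 2; s[7] = 10; s[8] = 16; s[9] = 0; s[10] = 20; s[11] = 16; s[12] = 18.
The sequence repeats with period 10.

10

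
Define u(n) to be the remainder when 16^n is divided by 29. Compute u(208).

23

Computing terms: u(1) = 16,  u(2) = 24,  u(3) = 7,  u(4) = 25,  u(5) = 23,  u(6) = 20,  u(7) = 1,  u(8) = 16.
The sequence repeats with period 7.
So u(208) = u(1 + ((208-1) mod 7)) = u(5) = 23.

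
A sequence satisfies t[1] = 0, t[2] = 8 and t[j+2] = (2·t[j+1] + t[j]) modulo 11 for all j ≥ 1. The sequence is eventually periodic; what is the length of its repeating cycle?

We have t[1] = 0; t[2] = 8; t[3] = 5; t[4] = 7; t[5] = 8; t[6] = 1; t[7] = 10; t[8] = 10; t[9] = 8; t[10] = 4; t[11] = 5; t[12] = 3; t[13] = 0; t[14] = 3; t[15] = 6; t[16] = 4; t[17] = 3; t[18] = 10; t[19] = 1; t[20] = 1; t[21] = 3; t[22] = 7; t[23] = 6; t[24] = 8; t[25] = 0; t[26] = 8.
Since (t[25], t[26]) = (t[1], t[2]) = (0, 8) (two consecutive terms determine the rest), the sequence is periodic with period 24.

24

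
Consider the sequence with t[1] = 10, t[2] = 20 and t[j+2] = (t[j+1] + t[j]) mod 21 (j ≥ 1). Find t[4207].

0

t[1] = 10; t[2] = 20; t[3] = 9; t[4] = 8; t[5] = 17; t[6] = 4; t[7] = 0; t[8] = 4; t[9] = 4; t[10] = 8; t[11] = 12; t[12] = 20; t[13] = 11; t[14] = 10; t[15] = 0; t[16] = 10; t[17] = 10; t[18] = 20.
Since (t[17], t[18]) = (t[1], t[2]) = (10, 20) (two consecutive terms determine the rest), the sequence is periodic with period 16.
(4207 - 1) mod 16 = 14, so t[4207] = t[15] = 0.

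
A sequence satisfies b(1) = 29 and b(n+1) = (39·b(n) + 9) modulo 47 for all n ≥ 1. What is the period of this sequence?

46

Computing terms: b(1) = 29; b(2) = 12; b(3) = 7; b(4) = 0; b(5) = 9; b(6) = 31; b(7) = 43; b(8) = 41; b(9) = 10; b(10) = 23; b(11) = 13; b(12) = 46; b(13) = 17; b(14) = 14; b(15) = 38; b(16) = 34; b(17) = 19; b(18) = 45; b(19) = 25; b(20) = 44; b(21) = 33; b(22) = 27; b(23) = 28; b(24) = 20; b(25) = 37; b(26) = 42; b(27) = 2; b(28) = 40; b(29) = 18; b(30) = 6; b(31) = 8; b(32) = 39; b(33) = 26; b(34) = 36; b(35) = 3; b(36) = 32; b(37) = 35; b(38) = 11; b(39) = 15; b(40) = 30; b(41) = 4; b(42) = 24; b(43) = 5; b(44) = 16; b(45) = 22; b(46) = 21; b(47) = 29.
The sequence repeats with period 46.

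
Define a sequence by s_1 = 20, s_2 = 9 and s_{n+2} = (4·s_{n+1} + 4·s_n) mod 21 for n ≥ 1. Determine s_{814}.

Computing terms: s_1 = 20,  s_2 = 9,  s_3 = 11,  s_4 = 17,  s_5 = 7,  s_6 = 12,  s_7 = 13,  s_8 = 16,  s_9 = 11,  s_{10} = 3,  s_{11} = 14,  s_{12} = 5,  s_{13} = 13,  s_{14} = 9,  s_{15} = 4,  s_{16} = 10,  s_{17} = 14,  s_{18} = 12,  s_{19} = 20,  s_{20} = 2,  s_{21} = 4,  s_{22} = 3,  s_{23} = 7,  s_{24} = 19,  s_{25} = 20,  s_{26} = 9.
Since (s_{25}, s_{26}) = (s_1, s_2) = (20, 9) (two consecutive terms determine the rest), the sequence is periodic with period 24.
So s_{814} = s_{1 + ((814-1) mod 24)} = s_{22} = 3.

3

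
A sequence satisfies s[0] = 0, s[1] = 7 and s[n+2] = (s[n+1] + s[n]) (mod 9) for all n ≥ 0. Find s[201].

4

Listing terms: s[0] = 0, s[1] = 7, s[2] = 7, s[3] = 5, s[4] = 3, s[5] = 8, s[6] = 2, s[7] = 1, s[8] = 3, s[9] = 4, s[10] = 7, s[11] = 2, s[12] = 0, s[13] = 2, s[14] = 2, s[15] = 4, s[16] = 6, s[17] = 1, s[18] = 7, s[19] = 8, s[20] = 6, s[21] = 5, s[22] = 2, s[23] = 7, s[24] = 0, s[25] = 7.
The sequence repeats with period 24.
(201 - 0) mod 24 = 9, so s[201] = s[9] = 4.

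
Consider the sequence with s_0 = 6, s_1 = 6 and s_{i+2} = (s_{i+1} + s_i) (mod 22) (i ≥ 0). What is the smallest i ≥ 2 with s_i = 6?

Listing terms: s_0 = 6; s_1 = 6; s_2 = 12; s_3 = 18; s_4 = 8; s_5 = 4; s_6 = 12; s_7 = 16; s_8 = 6; s_9 = 0; s_{10} = 6; s_{11} = 6.
The sequence repeats with period 10.
The value 6 first appears (with i ≥ 2) at s_8.

8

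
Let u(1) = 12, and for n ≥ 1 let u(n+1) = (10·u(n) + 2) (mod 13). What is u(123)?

Listing terms: u(1) = 12,  u(2) = 5,  u(3) = 0,  u(4) = 2,  u(5) = 9,  u(6) = 1,  u(7) = 12.
The sequence repeats with period 6.
So u(123) = u(1 + ((123-1) mod 6)) = u(3) = 0.

0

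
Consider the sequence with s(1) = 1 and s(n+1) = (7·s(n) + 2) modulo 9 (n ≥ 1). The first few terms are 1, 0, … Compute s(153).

We have s(1) = 1,  s(2) = 0,  s(3) = 2,  s(4) = 7,  s(5) = 6,  s(6) = 8,  s(7) = 4,  s(8) = 3,  s(9) = 5,  s(10) = 1.
The sequence repeats with period 9.
So s(153) = s(1 + ((153-1) mod 9)) = s(9) = 5.

5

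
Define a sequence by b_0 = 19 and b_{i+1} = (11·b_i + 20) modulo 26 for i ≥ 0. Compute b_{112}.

9

Computing terms: b_0 = 19; b_1 = 21; b_2 = 17; b_3 = 25; b_4 = 9; b_5 = 15; b_6 = 3; b_7 = 1; b_8 = 5; b_9 = 23; b_{10} = 13; b_{11} = 7; b_{12} = 19.
The sequence repeats with period 12.
(112 - 0) mod 12 = 4, so b_{112} = b_4 = 9.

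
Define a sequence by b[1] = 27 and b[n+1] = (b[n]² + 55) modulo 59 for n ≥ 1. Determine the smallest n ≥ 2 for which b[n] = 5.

8

Computing terms: b[1] = 27, b[2] = 17, b[3] = 49, b[4] = 37, b[5] = 8, b[6] = 1, b[7] = 56, b[8] = 5, b[9] = 21, b[10] = 24, b[11] = 41, b[12] = 25, b[13] = 31, b[14] = 13, b[15] = 47, b[16] = 22, b[17] = 8.
Since b[17] = b[5] = 8, the sequence is eventually periodic: after a pre-period of length 4 it cycles with period 12.
The value 5 first appears (with n ≥ 2) at b[8].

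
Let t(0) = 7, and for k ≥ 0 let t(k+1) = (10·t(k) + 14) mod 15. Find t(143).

14

t(0) = 7,  t(1) = 9,  t(2) = 14,  t(3) = 4,  t(4) = 9.
Since t(4) = t(1) = 9, the sequence is eventually periodic: after a pre-period of length 1 it cycles with period 3.
For k ≥ 1, t(k) depends only on (k - 1) mod 3. (143 - 1) mod 3 = 1, so t(143) = t(2) = 14.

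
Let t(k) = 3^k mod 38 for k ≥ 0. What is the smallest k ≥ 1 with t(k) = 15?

5

Computing terms: t(0) = 1; t(1) = 3; t(2) = 9; t(3) = 27; t(4) = 5; t(5) = 15; t(6) = 7; t(7) = 21; t(8) = 25; t(9) = 37; t(10) = 35; t(11) = 29; t(12) = 11; t(13) = 33; t(14) = 23; t(15) = 31; t(16) = 17; t(17) = 13; t(18) = 1.
The sequence repeats with period 18.
The value 15 first appears (with k ≥ 1) at t(5).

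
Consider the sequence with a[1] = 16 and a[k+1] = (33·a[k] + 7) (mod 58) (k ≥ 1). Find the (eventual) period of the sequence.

14

a[1] = 16; a[2] = 13; a[3] = 30; a[4] = 11; a[5] = 22; a[6] = 37; a[7] = 10; a[8] = 47; a[9] = 50; a[10] = 33; a[11] = 52; a[12] = 41; a[13] = 26; a[14] = 53; a[15] = 16.
Since a[15] = a[1] = 16, the sequence is periodic with period 14.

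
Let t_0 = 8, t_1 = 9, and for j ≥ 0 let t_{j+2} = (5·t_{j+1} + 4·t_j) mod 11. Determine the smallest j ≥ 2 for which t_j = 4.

Listing terms: t_0 = 8; t_1 = 9; t_2 = 0; t_3 = 3; t_4 = 4; t_5 = 10; t_6 = 0; t_7 = 7; t_8 = 2; t_9 = 5; t_{10} = 0; t_{11} = 9; t_{12} = 1; t_{13} = 8; t_{14} = 0; t_{15} = 10; t_{16} = 6; t_{17} = 4; t_{18} = 0; t_{19} = 5; t_{20} = 3; t_{21} = 2; t_{22} = 0; t_{23} = 8; t_{24} = 7; t_{25} = 1; t_{26} = 0; t_{27} = 4; t_{28} = 9; t_{29} = 6; t_{30} = 0; t_{31} = 2; t_{32} = 10; t_{33} = 3; t_{34} = 0; t_{35} = 1; t_{36} = 5; t_{37} = 7; t_{38} = 0; t_{39} = 6; t_{40} = 8; t_{41} = 9.
The sequence repeats with period 40.
The value 4 first appears (with j ≥ 2) at t_4.

4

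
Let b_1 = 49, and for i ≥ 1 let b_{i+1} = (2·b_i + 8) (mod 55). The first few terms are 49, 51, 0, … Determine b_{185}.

24

Listing terms: b_1 = 49, b_2 = 51, b_3 = 0, b_4 = 8, b_5 = 24, b_6 = 1, b_7 = 10, b_8 = 28, b_9 = 9, b_{10} = 26, b_{11} = 5, b_{12} = 18, b_{13} = 44, b_{14} = 41, b_{15} = 35, b_{16} = 23, b_{17} = 54, b_{18} = 6, b_{19} = 20, b_{20} = 48, b_{21} = 49.
Since b_{21} = b_1 = 49, the sequence is periodic with period 20.
(185 - 1) mod 20 = 4, so b_{185} = b_5 = 24.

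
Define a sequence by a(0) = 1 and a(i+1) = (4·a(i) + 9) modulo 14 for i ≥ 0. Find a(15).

We have a(0) = 1, a(1) = 13, a(2) = 5, a(3) = 1.
The sequence repeats with period 3.
(15 - 0) mod 3 = 0, so a(15) = a(0) = 1.

1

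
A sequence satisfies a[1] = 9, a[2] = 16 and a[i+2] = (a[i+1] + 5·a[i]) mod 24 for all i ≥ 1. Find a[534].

23

Computing terms: a[1] = 9; a[2] = 16; a[3] = 13; a[4] = 21; a[5] = 14; a[6] = 23; a[7] = 21; a[8] = 16; a[9] = 1; a[10] = 9; a[11] = 14; a[12] = 11; a[13] = 9; a[14] = 16.
The sequence repeats with period 12.
So a[534] = a[1 + ((534-1) mod 12)] = a[6] = 23.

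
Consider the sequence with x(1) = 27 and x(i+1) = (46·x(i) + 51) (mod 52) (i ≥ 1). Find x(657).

33

x(1) = 27, x(2) = 45, x(3) = 41, x(4) = 13, x(5) = 25, x(6) = 5, x(7) = 21, x(8) = 29, x(9) = 33, x(10) = 9, x(11) = 49, x(12) = 17, x(13) = 1, x(14) = 45.
Since x(14) = x(2) = 45, the sequence is eventually periodic: after a pre-period of length 1 it cycles with period 12.
For i ≥ 2, x(i) depends only on (i - 2) mod 12. (657 - 2) mod 12 = 7, so x(657) = x(9) = 33.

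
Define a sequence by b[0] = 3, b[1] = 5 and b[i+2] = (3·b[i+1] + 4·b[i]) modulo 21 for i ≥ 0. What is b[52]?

Computing terms: b[0] = 3,  b[1] = 5,  b[2] = 6,  b[3] = 17,  b[4] = 12,  b[5] = 20,  b[6] = 3,  b[7] = 5.
The sequence repeats with period 6.
(52 - 0) mod 6 = 4, so b[52] = b[4] = 12.

12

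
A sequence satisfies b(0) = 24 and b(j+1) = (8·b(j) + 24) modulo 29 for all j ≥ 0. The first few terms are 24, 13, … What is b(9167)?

b(0) = 24; b(1) = 13; b(2) = 12; b(3) = 4; b(4) = 27; b(5) = 8; b(6) = 1; b(7) = 3; b(8) = 19; b(9) = 2; b(10) = 11; b(11) = 25; b(12) = 21; b(13) = 18; b(14) = 23; b(15) = 5; b(16) = 6; b(17) = 14; b(18) = 20; b(19) = 10; b(20) = 17; b(21) = 15; b(22) = 28; b(23) = 16; b(24) = 7; b(25) = 22; b(26) = 26; b(27) = 0; b(28) = 24.
The sequence repeats with period 28.
So b(9167) = b(0 + ((9167-0) mod 28)) = b(11) = 25.

25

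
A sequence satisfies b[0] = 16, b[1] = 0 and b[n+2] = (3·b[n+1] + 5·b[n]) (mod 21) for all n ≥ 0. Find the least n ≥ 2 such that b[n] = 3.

Listing terms: b[0] = 16, b[1] = 0, b[2] = 17, b[3] = 9, b[4] = 7, b[5] = 3, b[6] = 2, b[7] = 0, b[8] = 10, b[9] = 9, b[10] = 14, b[11] = 3, b[12] = 16, b[13] = 0.
The sequence repeats with period 12.
The value 3 first appears (with n ≥ 2) at b[5].

5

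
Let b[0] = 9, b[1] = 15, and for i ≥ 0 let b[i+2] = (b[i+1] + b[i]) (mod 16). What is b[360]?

Computing terms: b[0] = 9; b[1] = 15; b[2] = 8; b[3] = 7; b[4] = 15; b[5] = 6; b[6] = 5; b[7] = 11; b[8] = 0; b[9] = 11; b[10] = 11; b[11] = 6; b[12] = 1; b[13] = 7; b[14] = 8; b[15] = 15; b[16] = 7; b[17] = 6; b[18] = 13; b[19] = 3; b[20] = 0; b[21] = 3; b[22] = 3; b[23] = 6; b[24] = 9; b[25] = 15.
Since (b[24], b[25]) = (b[0], b[1]) = (9, 15) (two consecutive terms determine the rest), the sequence is periodic with period 24.
So b[360] = b[0 + ((360-0) mod 24)] = b[0] = 9.

9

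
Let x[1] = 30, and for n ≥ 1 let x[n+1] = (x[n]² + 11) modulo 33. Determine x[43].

Listing terms: x[1] = 30; x[2] = 20; x[3] = 15; x[4] = 5; x[5] = 3; x[6] = 20.
Since x[6] = x[2] = 20, the sequence is eventually periodic: after a pre-period of length 1 it cycles with period 4.
For n ≥ 2, x[n] depends only on (n - 2) mod 4. (43 - 2) mod 4 = 1, so x[43] = x[3] = 15.

15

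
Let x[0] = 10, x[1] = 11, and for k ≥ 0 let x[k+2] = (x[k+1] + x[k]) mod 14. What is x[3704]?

x[0] = 10,  x[1] = 11,  x[2] = 7,  x[3] = 4,  x[4] = 11,  x[5] = 1,  x[6] = 12,  x[7] = 13,  x[8] = 11,  x[9] = 10,  x[10] = 7,  x[11] = 3,  x[12] = 10,  x[13] = 13,  x[14] = 9,  x[15] = 8,  x[16] = 3,  x[17] = 11,  x[18] = 0,  x[19] = 11,  x[20] = 11,  x[21] = 8,  x[22] = 5,  x[23] = 13,  x[24] = 4,  x[25] = 3,  x[26] = 7,  x[27] = 10,  x[28] = 3,  x[29] = 13,  x[30] = 2,  x[31] = 1,  x[32] = 3,  x[33] = 4,  x[34] = 7,  x[35] = 11,  x[36] = 4,  x[37] = 1,  x[38] = 5,  x[39] = 6,  x[40] = 11,  x[41] = 3,  x[42] = 0,  x[43] = 3,  x[44] = 3,  x[45] = 6,  x[46] = 9,  x[47] = 1,  x[48] = 10,  x[49] = 11.
The sequence repeats with period 48.
(3704 - 0) mod 48 = 8, so x[3704] = x[8] = 11.

11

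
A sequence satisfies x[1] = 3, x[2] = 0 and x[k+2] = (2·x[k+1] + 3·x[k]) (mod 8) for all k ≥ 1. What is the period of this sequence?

8

Listing terms: x[1] = 3,  x[2] = 0,  x[3] = 1,  x[4] = 2,  x[5] = 7,  x[6] = 4,  x[7] = 5,  x[8] = 6,  x[9] = 3,  x[10] = 0.
The sequence repeats with period 8.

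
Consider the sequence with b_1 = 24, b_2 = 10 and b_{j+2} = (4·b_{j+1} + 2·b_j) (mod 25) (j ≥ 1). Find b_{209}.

4

b_1 = 24; b_2 = 10; b_3 = 13; b_4 = 22; b_5 = 14; b_6 = 0; b_7 = 3; b_8 = 12; b_9 = 4; b_{10} = 15; b_{11} = 18; b_{12} = 2; b_{13} = 19; b_{14} = 5; b_{15} = 8; b_{16} = 17; b_{17} = 9; b_{18} = 20; b_{19} = 23; b_{20} = 7; b_{21} = 24; b_{22} = 10.
Since (b_{21}, b_{22}) = (b_1, b_2) = (24, 10) (two consecutive terms determine the rest), the sequence is periodic with period 20.
(209 - 1) mod 20 = 8, so b_{209} = b_9 = 4.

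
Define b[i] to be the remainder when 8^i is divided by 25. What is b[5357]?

23

We have b[1] = 8,  b[2] = 14,  b[3] = 12,  b[4] = 21,  b[5] = 18,  b[6] = 19,  b[7] = 2,  b[8] = 16,  b[9] = 3,  b[10] = 24,  b[11] = 17,  b[12] = 11,  b[13] = 13,  b[14] = 4,  b[15] = 7,  b[16] = 6,  b[17] = 23,  b[18] = 9,  b[19] = 22,  b[20] = 1,  b[21] = 8.
Since b[21] = b[1] = 8, the sequence is periodic with period 20.
So b[5357] = b[1 + ((5357-1) mod 20)] = b[17] = 23.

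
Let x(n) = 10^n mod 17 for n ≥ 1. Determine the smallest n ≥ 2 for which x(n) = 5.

x(1) = 10, x(2) = 15, x(3) = 14, x(4) = 4, x(5) = 6, x(6) = 9, x(7) = 5, x(8) = 16, x(9) = 7, x(10) = 2, x(11) = 3, x(12) = 13, x(13) = 11, x(14) = 8, x(15) = 12, x(16) = 1, x(17) = 10.
The sequence repeats with period 16.
The value 5 first appears (with n ≥ 2) at x(7).

7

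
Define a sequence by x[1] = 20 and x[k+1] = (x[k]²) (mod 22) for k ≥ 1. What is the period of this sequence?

Computing terms: x[1] = 20; x[2] = 4; x[3] = 16; x[4] = 14; x[5] = 20.
The sequence repeats with period 4.

4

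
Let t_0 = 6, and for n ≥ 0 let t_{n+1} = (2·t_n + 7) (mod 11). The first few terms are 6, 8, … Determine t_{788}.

10

t_0 = 6,  t_1 = 8,  t_2 = 1,  t_3 = 9,  t_4 = 3,  t_5 = 2,  t_6 = 0,  t_7 = 7,  t_8 = 10,  t_9 = 5,  t_{10} = 6.
Since t_{10} = t_0 = 6, the sequence is periodic with period 10.
So t_{788} = t_{0 + ((788-0) mod 10)} = t_8 = 10.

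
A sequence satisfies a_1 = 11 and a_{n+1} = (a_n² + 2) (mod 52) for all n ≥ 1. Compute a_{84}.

We have a_1 = 11; a_2 = 19; a_3 = 51; a_4 = 3; a_5 = 11.
The sequence repeats with period 4.
(84 - 1) mod 4 = 3, so a_{84} = a_4 = 3.

3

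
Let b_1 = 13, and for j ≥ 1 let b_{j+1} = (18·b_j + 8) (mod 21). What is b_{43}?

20

Listing terms: b_1 = 13, b_2 = 11, b_3 = 17, b_4 = 20, b_5 = 11.
Since b_5 = b_2 = 11, the sequence is eventually periodic: after a pre-period of length 1 it cycles with period 3.
For j ≥ 2, b_j depends only on (j - 2) mod 3. (43 - 2) mod 3 = 2, so b_{43} = b_4 = 20.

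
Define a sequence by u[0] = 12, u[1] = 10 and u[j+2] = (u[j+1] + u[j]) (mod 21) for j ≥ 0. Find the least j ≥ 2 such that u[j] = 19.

u[0] = 12; u[1] = 10; u[2] = 1; u[3] = 11; u[4] = 12; u[5] = 2; u[6] = 14; u[7] = 16; u[8] = 9; u[9] = 4; u[10] = 13; u[11] = 17; u[12] = 9; u[13] = 5; u[14] = 14; u[15] = 19; u[16] = 12; u[17] = 10.
Since (u[16], u[17]) = (u[0], u[1]) = (12, 10) (two consecutive terms determine the rest), the sequence is periodic with period 16.
The value 19 first appears (with j ≥ 2) at u[15].

15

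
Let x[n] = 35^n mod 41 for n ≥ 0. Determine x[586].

2

Listing terms: x[0] = 1; x[1] = 35; x[2] = 36; x[3] = 30; x[4] = 25; x[5] = 14; x[6] = 39; x[7] = 12; x[8] = 10; x[9] = 22; x[10] = 32; x[11] = 13; x[12] = 4; x[13] = 17; x[14] = 21; x[15] = 38; x[16] = 18; x[17] = 15; x[18] = 33; x[19] = 7; x[20] = 40; x[21] = 6; x[22] = 5; x[23] = 11; x[24] = 16; x[25] = 27; x[26] = 2; x[27] = 29; x[28] = 31; x[29] = 19; x[30] = 9; x[31] = 28; x[32] = 37; x[33] = 24; x[34] = 20; x[35] = 3; x[36] = 23; x[37] = 26; x[38] = 8; x[39] = 34; x[40] = 1.
The sequence repeats with period 40.
So x[586] = x[0 + ((586-0) mod 40)] = x[26] = 2.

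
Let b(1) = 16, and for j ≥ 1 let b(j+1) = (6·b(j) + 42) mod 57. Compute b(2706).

Listing terms: b(1) = 16; b(2) = 24; b(3) = 15; b(4) = 18; b(5) = 36; b(6) = 30; b(7) = 51; b(8) = 6; b(9) = 21; b(10) = 54; b(11) = 24.
Since b(11) = b(2) = 24, the sequence is eventually periodic: after a pre-period of length 1 it cycles with period 9.
For j ≥ 2, b(j) depends only on (j - 2) mod 9. (2706 - 2) mod 9 = 4, so b(2706) = b(6) = 30.

30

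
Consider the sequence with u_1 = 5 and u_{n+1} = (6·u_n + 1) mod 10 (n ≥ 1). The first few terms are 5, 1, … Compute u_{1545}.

9

Computing terms: u_1 = 5, u_2 = 1, u_3 = 7, u_4 = 3, u_5 = 9, u_6 = 5.
Since u_6 = u_1 = 5, the sequence is periodic with period 5.
So u_{1545} = u_{1 + ((1545-1) mod 5)} = u_5 = 9.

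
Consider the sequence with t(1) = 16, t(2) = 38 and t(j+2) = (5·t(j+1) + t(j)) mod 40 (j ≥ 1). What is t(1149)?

Computing terms: t(1) = 16,  t(2) = 38,  t(3) = 6,  t(4) = 28,  t(5) = 26,  t(6) = 38,  t(7) = 16,  t(8) = 38.
The sequence repeats with period 6.
So t(1149) = t(1 + ((1149-1) mod 6)) = t(3) = 6.

6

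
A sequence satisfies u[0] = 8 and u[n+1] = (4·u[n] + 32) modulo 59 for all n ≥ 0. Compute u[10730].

u[0] = 8; u[1] = 5; u[2] = 52; u[3] = 4; u[4] = 48; u[5] = 47; u[6] = 43; u[7] = 27; u[8] = 22; u[9] = 2; u[10] = 40; u[11] = 15; u[12] = 33; u[13] = 46; u[14] = 39; u[15] = 11; u[16] = 17; u[17] = 41; u[18] = 19; u[19] = 49; u[20] = 51; u[21] = 0; u[22] = 32; u[23] = 42; u[24] = 23; u[25] = 6; u[26] = 56; u[27] = 20; u[28] = 53; u[29] = 8.
The sequence repeats with period 29.
(10730 - 0) mod 29 = 0, so u[10730] = u[0] = 8.

8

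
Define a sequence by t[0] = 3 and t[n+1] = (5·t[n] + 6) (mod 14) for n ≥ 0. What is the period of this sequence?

6

We have t[0] = 3,  t[1] = 7,  t[2] = 13,  t[3] = 1,  t[4] = 11,  t[5] = 5,  t[6] = 3.
Since t[6] = t[0] = 3, the sequence is periodic with period 6.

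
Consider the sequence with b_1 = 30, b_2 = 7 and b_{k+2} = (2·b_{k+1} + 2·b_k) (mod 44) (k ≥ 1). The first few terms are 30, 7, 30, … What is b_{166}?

b_1 = 30; b_2 = 7; b_3 = 30; b_4 = 30; b_5 = 32; b_6 = 36; b_7 = 4; b_8 = 36; b_9 = 36; b_{10} = 12; b_{11} = 8; b_{12} = 40; b_{13} = 8; b_{14} = 8; b_{15} = 32; b_{16} = 36.
Since (b_{15}, b_{16}) = (b_5, b_6) = (32, 36) (two consecutive terms determine the rest), the sequence is eventually periodic: after a pre-period of length 4 it cycles with period 10.
For k ≥ 5, b_k depends only on (k - 5) mod 10. (166 - 5) mod 10 = 1, so b_{166} = b_6 = 36.

36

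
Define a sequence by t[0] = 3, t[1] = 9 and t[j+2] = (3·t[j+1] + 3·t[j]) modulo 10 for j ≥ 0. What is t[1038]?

t[0] = 3; t[1] = 9; t[2] = 6; t[3] = 5; t[4] = 3; t[5] = 4; t[6] = 1; t[7] = 5; t[8] = 8; t[9] = 9; t[10] = 1; t[11] = 0; t[12] = 3; t[13] = 9.
Since (t[12], t[13]) = (t[0], t[1]) = (3, 9) (two consecutive terms determine the rest), the sequence is periodic with period 12.
So t[1038] = t[0 + ((1038-0) mod 12)] = t[6] = 1.

1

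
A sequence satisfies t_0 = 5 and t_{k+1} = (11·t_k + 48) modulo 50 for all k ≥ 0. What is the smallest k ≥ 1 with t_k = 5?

25

t_0 = 5,  t_1 = 3,  t_2 = 31,  t_3 = 39,  t_4 = 27,  t_5 = 45,  t_6 = 43,  t_7 = 21,  t_8 = 29,  t_9 = 17,  t_{10} = 35,  t_{11} = 33,  t_{12} = 11,  t_{13} = 19,  t_{14} = 7,  t_{15} = 25,  t_{16} = 23,  t_{17} = 1,  t_{18} = 9,  t_{19} = 47,  t_{20} = 15,  t_{21} = 13,  t_{22} = 41,  t_{23} = 49,  t_{24} = 37,  t_{25} = 5.
The sequence repeats with period 25.
The value 5 next appears (with k ≥ 1) at t_{25}.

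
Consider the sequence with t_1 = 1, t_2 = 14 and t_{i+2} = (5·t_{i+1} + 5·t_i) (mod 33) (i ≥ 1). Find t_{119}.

t_1 = 1, t_2 = 14, t_3 = 9, t_4 = 16, t_5 = 26, t_6 = 12, t_7 = 25, t_8 = 20, t_9 = 27, t_{10} = 4, t_{11} = 23, t_{12} = 3, t_{13} = 31, t_{14} = 5, t_{15} = 15, t_{16} = 1, t_{17} = 14.
Since (t_{16}, t_{17}) = (t_1, t_2) = (1, 14) (two consecutive terms determine the rest), the sequence is periodic with period 15.
So t_{119} = t_{1 + ((119-1) mod 15)} = t_{14} = 5.

5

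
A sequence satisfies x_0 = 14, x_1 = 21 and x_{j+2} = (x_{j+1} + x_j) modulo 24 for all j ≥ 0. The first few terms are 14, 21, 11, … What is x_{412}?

19

We have x_0 = 14,  x_1 = 21,  x_2 = 11,  x_3 = 8,  x_4 = 19,  x_5 = 3,  x_6 = 22,  x_7 = 1,  x_8 = 23,  x_9 = 0,  x_{10} = 23,  x_{11} = 23,  x_{12} = 22,  x_{13} = 21,  x_{14} = 19,  x_{15} = 16,  x_{16} = 11,  x_{17} = 3,  x_{18} = 14,  x_{19} = 17,  x_{20} = 7,  x_{21} = 0,  x_{22} = 7,  x_{23} = 7,  x_{24} = 14,  x_{25} = 21.
The sequence repeats with period 24.
So x_{412} = x_{0 + ((412-0) mod 24)} = x_4 = 19.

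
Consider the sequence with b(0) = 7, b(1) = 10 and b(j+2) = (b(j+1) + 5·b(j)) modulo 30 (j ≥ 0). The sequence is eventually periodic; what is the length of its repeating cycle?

Computing terms: b(0) = 7; b(1) = 10; b(2) = 15; b(3) = 5; b(4) = 20; b(5) = 15; b(6) = 25; b(7) = 10; b(8) = 15.
Since (b(7), b(8)) = (b(1), b(2)) = (10, 15) (two consecutive terms determine the rest), the sequence is eventually periodic: after a pre-period of length 1 it cycles with period 6.

6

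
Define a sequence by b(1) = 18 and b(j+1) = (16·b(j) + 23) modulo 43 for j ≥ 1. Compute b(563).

b(1) = 18, b(2) = 10, b(3) = 11, b(4) = 27, b(5) = 25, b(6) = 36, b(7) = 40, b(8) = 18.
Since b(8) = b(1) = 18, the sequence is periodic with period 7.
(563 - 1) mod 7 = 2, so b(563) = b(3) = 11.

11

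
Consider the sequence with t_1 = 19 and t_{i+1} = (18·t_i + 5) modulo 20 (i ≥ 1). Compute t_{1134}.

Listing terms: t_1 = 19,  t_2 = 7,  t_3 = 11,  t_4 = 3,  t_5 = 19.
Since t_5 = t_1 = 19, the sequence is periodic with period 4.
(1134 - 1) mod 4 = 1, so t_{1134} = t_2 = 7.

7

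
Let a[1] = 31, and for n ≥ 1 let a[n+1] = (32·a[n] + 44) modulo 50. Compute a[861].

6

Computing terms: a[1] = 31; a[2] = 36; a[3] = 46; a[4] = 16; a[5] = 6; a[6] = 36.
Since a[6] = a[2] = 36, the sequence is eventually periodic: after a pre-period of length 1 it cycles with period 4.
For n ≥ 2, a[n] depends only on (n - 2) mod 4. (861 - 2) mod 4 = 3, so a[861] = a[5] = 6.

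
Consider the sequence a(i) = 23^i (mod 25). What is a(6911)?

2

Listing terms: a(0) = 1; a(1) = 23; a(2) = 4; a(3) = 17; a(4) = 16; a(5) = 18; a(6) = 14; a(7) = 22; a(8) = 6; a(9) = 13; a(10) = 24; a(11) = 2; a(12) = 21; a(13) = 8; a(14) = 9; a(15) = 7; a(16) = 11; a(17) = 3; a(18) = 19; a(19) = 12; a(20) = 1.
Since a(20) = a(0) = 1, the sequence is periodic with period 20.
(6911 - 0) mod 20 = 11, so a(6911) = a(11) = 2.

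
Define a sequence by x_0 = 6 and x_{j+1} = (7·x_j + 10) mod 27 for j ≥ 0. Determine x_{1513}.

25

We have x_0 = 6, x_1 = 25, x_2 = 23, x_3 = 9, x_4 = 19, x_5 = 8, x_6 = 12, x_7 = 13, x_8 = 20, x_9 = 15, x_{10} = 7, x_{11} = 5, x_{12} = 18, x_{13} = 1, x_{14} = 17, x_{15} = 21, x_{16} = 22, x_{17} = 2, x_{18} = 24, x_{19} = 16, x_{20} = 14, x_{21} = 0, x_{22} = 10, x_{23} = 26, x_{24} = 3, x_{25} = 4, x_{26} = 11, x_{27} = 6.
The sequence repeats with period 27.
So x_{1513} = x_{0 + ((1513-0) mod 27)} = x_1 = 25.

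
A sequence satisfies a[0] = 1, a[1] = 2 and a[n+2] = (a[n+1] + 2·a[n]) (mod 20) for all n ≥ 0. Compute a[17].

12

We have a[0] = 1,  a[1] = 2,  a[2] = 4,  a[3] = 8,  a[4] = 16,  a[5] = 12,  a[6] = 4,  a[7] = 8.
Since (a[6], a[7]) = (a[2], a[3]) = (4, 8) (two consecutive terms determine the rest), the sequence is eventually periodic: after a pre-period of length 2 it cycles with period 4.
For n ≥ 2, a[n] depends only on (n - 2) mod 4. (17 - 2) mod 4 = 3, so a[17] = a[5] = 12.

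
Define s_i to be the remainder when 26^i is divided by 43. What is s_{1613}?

20

s_0 = 1; s_1 = 26; s_2 = 31; s_3 = 32; s_4 = 15; s_5 = 3; s_6 = 35; s_7 = 7; s_8 = 10; s_9 = 2; s_{10} = 9; s_{11} = 19; s_{12} = 21; s_{13} = 30; s_{14} = 6; s_{15} = 27; s_{16} = 14; s_{17} = 20; s_{18} = 4; s_{19} = 18; s_{20} = 38; s_{21} = 42; s_{22} = 17; s_{23} = 12; s_{24} = 11; s_{25} = 28; s_{26} = 40; s_{27} = 8; s_{28} = 36; s_{29} = 33; s_{30} = 41; s_{31} = 34; s_{32} = 24; s_{33} = 22; s_{34} = 13; s_{35} = 37; s_{36} = 16; s_{37} = 29; s_{38} = 23; s_{39} = 39; s_{40} = 25; s_{41} = 5; s_{42} = 1.
Since s_{42} = s_0 = 1, the sequence is periodic with period 42.
So s_{1613} = s_{0 + ((1613-0) mod 42)} = s_{17} = 20.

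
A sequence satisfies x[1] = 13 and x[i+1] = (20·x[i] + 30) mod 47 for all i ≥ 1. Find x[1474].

We have x[1] = 13,  x[2] = 8,  x[3] = 2,  x[4] = 23,  x[5] = 20,  x[6] = 7,  x[7] = 29,  x[8] = 46,  x[9] = 10,  x[10] = 42,  x[11] = 24,  x[12] = 40,  x[13] = 31,  x[14] = 39,  x[15] = 11,  x[16] = 15,  x[17] = 1,  x[18] = 3,  x[19] = 43,  x[20] = 44,  x[21] = 17,  x[22] = 41,  x[23] = 4,  x[24] = 16,  x[25] = 21,  x[26] = 27,  x[27] = 6,  x[28] = 9,  x[29] = 22,  x[30] = 0,  x[31] = 30,  x[32] = 19,  x[33] = 34,  x[34] = 5,  x[35] = 36,  x[36] = 45,  x[37] = 37,  x[38] = 18,  x[39] = 14,  x[40] = 28,  x[41] = 26,  x[42] = 33,  x[43] = 32,  x[44] = 12,  x[45] = 35,  x[46] = 25,  x[47] = 13.
The sequence repeats with period 46.
So x[1474] = x[1 + ((1474-1) mod 46)] = x[2] = 8.

8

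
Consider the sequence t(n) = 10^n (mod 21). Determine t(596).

16

We have t(0) = 1; t(1) = 10; t(2) = 16; t(3) = 13; t(4) = 4; t(5) = 19; t(6) = 1.
The sequence repeats with period 6.
(596 - 0) mod 6 = 2, so t(596) = t(2) = 16.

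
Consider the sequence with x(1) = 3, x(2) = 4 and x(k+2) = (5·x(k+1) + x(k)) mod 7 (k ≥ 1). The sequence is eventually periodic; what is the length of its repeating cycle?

We have x(1) = 3; x(2) = 4; x(3) = 2; x(4) = 0; x(5) = 2; x(6) = 3; x(7) = 3; x(8) = 4.
The sequence repeats with period 6.

6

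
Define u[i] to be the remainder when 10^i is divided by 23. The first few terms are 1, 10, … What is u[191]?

5

Listing terms: u[0] = 1,  u[1] = 10,  u[2] = 8,  u[3] = 11,  u[4] = 18,  u[5] = 19,  u[6] = 6,  u[7] = 14,  u[8] = 2,  u[9] = 20,  u[10] = 16,  u[11] = 22,  u[12] = 13,  u[13] = 15,  u[14] = 12,  u[15] = 5,  u[16] = 4,  u[17] = 17,  u[18] = 9,  u[19] = 21,  u[20] = 3,  u[21] = 7,  u[22] = 1.
Since u[22] = u[0] = 1, the sequence is periodic with period 22.
So u[191] = u[0 + ((191-0) mod 22)] = u[15] = 5.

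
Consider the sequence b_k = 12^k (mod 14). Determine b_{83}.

10

Listing terms: b_1 = 12, b_2 = 4, b_3 = 6, b_4 = 2, b_5 = 10, b_6 = 8, b_7 = 12.
The sequence repeats with period 6.
So b_{83} = b_{1 + ((83-1) mod 6)} = b_5 = 10.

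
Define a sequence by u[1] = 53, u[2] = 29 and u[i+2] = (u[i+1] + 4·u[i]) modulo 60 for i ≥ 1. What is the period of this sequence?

We have u[1] = 53,  u[2] = 29,  u[3] = 1,  u[4] = 57,  u[5] = 1,  u[6] = 49,  u[7] = 53,  u[8] = 9,  u[9] = 41,  u[10] = 17,  u[11] = 1,  u[12] = 9,  u[13] = 13,  u[14] = 49,  u[15] = 41,  u[16] = 57,  u[17] = 41,  u[18] = 29,  u[19] = 13,  u[20] = 9,  u[21] = 1,  u[22] = 37,  u[23] = 41,  u[24] = 9,  u[25] = 53,  u[26] = 29.
Since (u[25], u[26]) = (u[1], u[2]) = (53, 29) (two consecutive terms determine the rest), the sequence is periodic with period 24.

24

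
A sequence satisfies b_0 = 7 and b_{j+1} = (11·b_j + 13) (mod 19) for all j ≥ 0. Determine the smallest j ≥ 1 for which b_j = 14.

Computing terms: b_0 = 7,  b_1 = 14,  b_2 = 15,  b_3 = 7.
The sequence repeats with period 3.
The value 14 first appears (with j ≥ 1) at b_1.

1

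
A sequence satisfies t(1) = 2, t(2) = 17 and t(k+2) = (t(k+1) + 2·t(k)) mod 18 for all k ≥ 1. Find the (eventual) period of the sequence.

18

Computing terms: t(1) = 2; t(2) = 17; t(3) = 3; t(4) = 1; t(5) = 7; t(6) = 9; t(7) = 5; t(8) = 5; t(9) = 15; t(10) = 7; t(11) = 1; t(12) = 15; t(13) = 17; t(14) = 11; t(15) = 9; t(16) = 13; t(17) = 13; t(18) = 3; t(19) = 11; t(20) = 17; t(21) = 3.
Since (t(20), t(21)) = (t(2), t(3)) = (17, 3) (two consecutive terms determine the rest), the sequence is eventually periodic: after a pre-period of length 1 it cycles with period 18.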